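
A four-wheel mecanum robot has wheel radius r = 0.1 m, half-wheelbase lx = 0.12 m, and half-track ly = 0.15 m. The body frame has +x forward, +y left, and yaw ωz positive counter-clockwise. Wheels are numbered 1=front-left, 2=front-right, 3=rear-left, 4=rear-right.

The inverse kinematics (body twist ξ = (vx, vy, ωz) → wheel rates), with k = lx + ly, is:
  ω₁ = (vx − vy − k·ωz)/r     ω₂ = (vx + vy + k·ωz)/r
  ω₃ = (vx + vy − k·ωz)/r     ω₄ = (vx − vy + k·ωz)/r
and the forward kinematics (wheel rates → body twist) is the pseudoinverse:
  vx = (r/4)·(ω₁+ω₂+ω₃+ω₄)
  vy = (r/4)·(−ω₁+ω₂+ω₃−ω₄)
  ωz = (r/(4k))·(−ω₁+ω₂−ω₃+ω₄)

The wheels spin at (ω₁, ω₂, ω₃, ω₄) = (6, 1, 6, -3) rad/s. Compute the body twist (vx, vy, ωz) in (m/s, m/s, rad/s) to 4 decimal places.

k = lx + ly = 0.12 + 0.15 = 0.2700
ω₁+ω₂+ω₃+ω₄ = 10.0000  →  vx = (0.1/4)·10.0000 = 0.2500
−ω₁+ω₂+ω₃−ω₄ = 4.0000  →  vy = (0.1/4)·4.0000 = 0.1000
−ω₁+ω₂−ω₃+ω₄ = -14.0000  →  ωz = (0.1/1.0800)·-14.0000 = -1.2963

(0.2500, 0.1000, -1.2963)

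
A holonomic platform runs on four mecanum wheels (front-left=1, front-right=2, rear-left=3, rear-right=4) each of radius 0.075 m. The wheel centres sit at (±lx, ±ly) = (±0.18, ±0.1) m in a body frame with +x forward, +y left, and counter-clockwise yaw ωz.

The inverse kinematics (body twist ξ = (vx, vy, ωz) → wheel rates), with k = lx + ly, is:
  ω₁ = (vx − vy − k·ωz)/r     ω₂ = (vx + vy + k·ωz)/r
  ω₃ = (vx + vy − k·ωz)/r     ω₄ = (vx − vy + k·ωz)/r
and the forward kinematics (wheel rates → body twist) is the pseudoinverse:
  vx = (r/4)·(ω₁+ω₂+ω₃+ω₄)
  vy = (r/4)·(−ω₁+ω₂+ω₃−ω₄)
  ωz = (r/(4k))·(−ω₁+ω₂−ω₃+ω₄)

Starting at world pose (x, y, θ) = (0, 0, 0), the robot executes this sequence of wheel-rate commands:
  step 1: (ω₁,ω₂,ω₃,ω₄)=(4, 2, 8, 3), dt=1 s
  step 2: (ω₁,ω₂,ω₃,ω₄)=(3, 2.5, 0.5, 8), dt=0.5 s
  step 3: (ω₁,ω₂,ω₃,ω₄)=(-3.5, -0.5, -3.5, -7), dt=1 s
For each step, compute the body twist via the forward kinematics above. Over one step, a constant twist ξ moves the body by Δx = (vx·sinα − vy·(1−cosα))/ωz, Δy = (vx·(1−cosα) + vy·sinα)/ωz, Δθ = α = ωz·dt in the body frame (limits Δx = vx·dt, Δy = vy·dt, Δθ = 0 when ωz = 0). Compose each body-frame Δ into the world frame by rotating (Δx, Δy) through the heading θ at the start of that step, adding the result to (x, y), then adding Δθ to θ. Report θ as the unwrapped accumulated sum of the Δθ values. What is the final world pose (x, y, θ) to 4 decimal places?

step 1: ξ=(vx,vy,ωz)=(0.3187, 0.0563, -0.4688), dt=1.0 → body Δ=(0.3201, -0.0191, -0.4688) → world pose (0.3201, -0.0191, -0.4688)
step 2: ξ=(vx,vy,ωz)=(0.2625, -0.1500, 0.4687), dt=0.5 → body Δ=(0.1388, -0.0590, 0.2344) → world pose (0.4173, -0.1345, -0.2344)
step 3: ξ=(vx,vy,ωz)=(-0.2719, 0.1219, -0.0335), dt=1.0 → body Δ=(-0.2698, 0.1264, -0.0335) → world pose (0.1843, 0.0511, -0.2679)

(0.1843, 0.0511, -0.2679)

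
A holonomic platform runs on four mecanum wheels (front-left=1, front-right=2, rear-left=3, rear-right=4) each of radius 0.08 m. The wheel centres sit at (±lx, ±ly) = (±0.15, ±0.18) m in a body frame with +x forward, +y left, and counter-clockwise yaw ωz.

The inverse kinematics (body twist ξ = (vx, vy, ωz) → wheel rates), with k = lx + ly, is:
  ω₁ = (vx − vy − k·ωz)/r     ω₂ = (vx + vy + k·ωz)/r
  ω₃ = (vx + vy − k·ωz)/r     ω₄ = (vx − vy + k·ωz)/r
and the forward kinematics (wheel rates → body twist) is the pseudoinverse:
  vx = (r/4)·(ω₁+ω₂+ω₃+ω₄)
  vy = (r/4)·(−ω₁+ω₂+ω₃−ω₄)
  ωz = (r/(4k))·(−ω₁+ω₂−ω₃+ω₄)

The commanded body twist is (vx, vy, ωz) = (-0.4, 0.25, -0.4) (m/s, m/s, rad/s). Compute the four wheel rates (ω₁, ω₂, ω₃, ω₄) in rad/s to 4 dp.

(-6.4750, -3.5250, -0.2250, -9.7750)

k = lx + ly = 0.15 + 0.18 = 0.3300;  k·ωz = 0.3300·-0.4 = -0.1320
ω₁ (FL) = (vx − vy − k·ωz)/r = -0.5180/0.08 = -6.4750
ω₂ (FR) = (vx + vy + k·ωz)/r = -0.2820/0.08 = -3.5250
ω₃ (RL) = (vx + vy − k·ωz)/r = -0.0180/0.08 = -0.2250
ω₄ (RR) = (vx − vy + k·ωz)/r = -0.7820/0.08 = -9.7750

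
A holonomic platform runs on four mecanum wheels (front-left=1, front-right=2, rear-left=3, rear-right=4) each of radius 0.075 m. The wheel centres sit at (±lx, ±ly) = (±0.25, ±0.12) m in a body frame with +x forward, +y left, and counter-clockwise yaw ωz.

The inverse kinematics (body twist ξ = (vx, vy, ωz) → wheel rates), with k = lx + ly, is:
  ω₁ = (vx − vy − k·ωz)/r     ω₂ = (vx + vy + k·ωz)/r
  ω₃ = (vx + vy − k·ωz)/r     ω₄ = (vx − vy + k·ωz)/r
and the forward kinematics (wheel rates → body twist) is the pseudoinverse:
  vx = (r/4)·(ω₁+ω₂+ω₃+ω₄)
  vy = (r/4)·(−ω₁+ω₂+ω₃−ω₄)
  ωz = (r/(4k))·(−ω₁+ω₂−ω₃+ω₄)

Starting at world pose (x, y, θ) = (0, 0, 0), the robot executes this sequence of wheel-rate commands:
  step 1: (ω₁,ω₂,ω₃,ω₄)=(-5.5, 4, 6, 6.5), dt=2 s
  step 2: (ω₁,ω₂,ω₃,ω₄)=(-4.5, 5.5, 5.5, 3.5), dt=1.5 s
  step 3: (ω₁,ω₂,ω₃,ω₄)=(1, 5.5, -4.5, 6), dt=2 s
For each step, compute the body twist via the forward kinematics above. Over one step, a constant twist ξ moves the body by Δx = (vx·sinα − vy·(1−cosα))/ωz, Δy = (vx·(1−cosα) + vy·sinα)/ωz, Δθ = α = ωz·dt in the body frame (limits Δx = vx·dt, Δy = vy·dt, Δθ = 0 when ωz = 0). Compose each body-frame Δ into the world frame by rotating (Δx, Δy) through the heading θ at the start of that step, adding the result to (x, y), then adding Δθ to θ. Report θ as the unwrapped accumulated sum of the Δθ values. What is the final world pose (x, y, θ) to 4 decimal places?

step 1: ξ=(vx,vy,ωz)=(0.2062, 0.1687, 0.5068), dt=2.0 → body Δ=(0.1885, 0.4744, 1.0135) → world pose (0.1885, 0.4744, 1.0135)
step 2: ξ=(vx,vy,ωz)=(0.1875, 0.2250, 0.4054), dt=1.5 → body Δ=(0.1647, 0.4000, 0.6081) → world pose (-0.0638, 0.8257, 1.6216)
step 3: ξ=(vx,vy,ωz)=(0.1500, -0.1125, 0.7601), dt=2.0 → body Δ=(0.3376, 0.0396, 1.5203) → world pose (-0.1205, 1.1609, 3.1419)

(-0.1205, 1.1609, 3.1419)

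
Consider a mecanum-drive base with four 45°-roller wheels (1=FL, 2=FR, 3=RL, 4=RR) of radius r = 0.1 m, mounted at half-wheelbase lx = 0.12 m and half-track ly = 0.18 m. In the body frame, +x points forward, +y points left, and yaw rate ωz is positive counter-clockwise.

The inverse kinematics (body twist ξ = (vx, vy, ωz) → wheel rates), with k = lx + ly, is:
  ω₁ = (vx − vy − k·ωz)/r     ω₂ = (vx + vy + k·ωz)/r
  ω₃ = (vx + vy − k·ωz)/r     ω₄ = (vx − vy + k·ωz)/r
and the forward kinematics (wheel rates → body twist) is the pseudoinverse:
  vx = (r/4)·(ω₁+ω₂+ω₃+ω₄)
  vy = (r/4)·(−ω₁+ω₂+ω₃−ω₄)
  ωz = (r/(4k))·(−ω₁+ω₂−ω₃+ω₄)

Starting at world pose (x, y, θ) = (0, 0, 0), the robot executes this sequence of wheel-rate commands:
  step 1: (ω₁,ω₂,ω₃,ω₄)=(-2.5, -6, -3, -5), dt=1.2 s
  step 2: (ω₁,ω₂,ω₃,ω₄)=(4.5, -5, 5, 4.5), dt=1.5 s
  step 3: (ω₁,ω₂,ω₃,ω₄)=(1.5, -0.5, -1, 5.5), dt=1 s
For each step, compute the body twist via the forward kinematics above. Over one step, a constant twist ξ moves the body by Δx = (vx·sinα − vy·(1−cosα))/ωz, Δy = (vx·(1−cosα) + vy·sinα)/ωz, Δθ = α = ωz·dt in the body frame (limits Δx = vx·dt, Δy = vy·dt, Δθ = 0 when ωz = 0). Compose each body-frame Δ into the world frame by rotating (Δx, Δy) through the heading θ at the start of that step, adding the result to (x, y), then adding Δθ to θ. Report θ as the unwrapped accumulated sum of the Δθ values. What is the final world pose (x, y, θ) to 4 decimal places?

(-0.8690, -0.4511, -1.4250)

step 1: ξ=(vx,vy,ωz)=(-0.4125, -0.0375, -0.4583), dt=1.2 → body Δ=(-0.4825, 0.0900, -0.5500) → world pose (-0.4825, 0.0900, -0.5500)
step 2: ξ=(vx,vy,ωz)=(0.2250, -0.2250, -0.8333), dt=1.5 → body Δ=(0.0714, -0.4411, -1.2500) → world pose (-0.6522, -0.3234, -1.8000)
step 3: ξ=(vx,vy,ωz)=(0.1375, -0.2125, 0.3750), dt=1.0 → body Δ=(0.1737, -0.1821, 0.3750) → world pose (-0.8690, -0.4511, -1.4250)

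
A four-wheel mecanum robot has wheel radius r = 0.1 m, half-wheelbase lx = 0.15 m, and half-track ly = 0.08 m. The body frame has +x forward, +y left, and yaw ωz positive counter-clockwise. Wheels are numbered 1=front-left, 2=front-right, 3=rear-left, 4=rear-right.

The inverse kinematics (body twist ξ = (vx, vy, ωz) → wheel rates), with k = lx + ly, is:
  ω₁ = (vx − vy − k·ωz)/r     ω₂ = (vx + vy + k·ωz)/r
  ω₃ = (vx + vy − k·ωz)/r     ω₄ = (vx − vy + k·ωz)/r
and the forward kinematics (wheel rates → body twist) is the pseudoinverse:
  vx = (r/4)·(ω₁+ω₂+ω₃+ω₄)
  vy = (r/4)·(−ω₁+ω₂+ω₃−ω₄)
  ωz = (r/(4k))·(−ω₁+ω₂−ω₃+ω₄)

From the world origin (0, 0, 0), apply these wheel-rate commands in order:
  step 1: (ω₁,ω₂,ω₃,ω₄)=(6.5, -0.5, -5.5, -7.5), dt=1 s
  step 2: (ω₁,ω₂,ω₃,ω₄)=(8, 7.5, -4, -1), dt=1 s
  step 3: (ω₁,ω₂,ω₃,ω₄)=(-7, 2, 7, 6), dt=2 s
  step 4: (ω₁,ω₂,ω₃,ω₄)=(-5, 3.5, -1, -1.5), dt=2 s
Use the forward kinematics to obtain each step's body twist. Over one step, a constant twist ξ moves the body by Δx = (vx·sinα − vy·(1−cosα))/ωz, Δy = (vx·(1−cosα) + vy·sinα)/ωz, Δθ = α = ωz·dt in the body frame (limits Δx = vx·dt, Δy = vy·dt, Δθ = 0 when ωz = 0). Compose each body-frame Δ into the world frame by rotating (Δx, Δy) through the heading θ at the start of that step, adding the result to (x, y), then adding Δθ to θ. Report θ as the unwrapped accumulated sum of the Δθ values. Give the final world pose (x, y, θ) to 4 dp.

step 1: ξ=(vx,vy,ωz)=(-0.1750, -0.1250, -0.9783), dt=1.0 → body Δ=(-0.2048, -0.0270, -0.9783) → world pose (-0.2048, -0.0270, -0.9783)
step 2: ξ=(vx,vy,ωz)=(0.2625, -0.0875, 0.2717), dt=1.0 → body Δ=(0.2711, -0.0510, 0.2717) → world pose (-0.0957, -0.2804, -0.7065)
step 3: ξ=(vx,vy,ωz)=(0.2000, 0.2500, 0.8696), dt=2.0 → body Δ=(-0.1089, 0.5520, 1.7391) → world pose (0.1798, 0.2102, 1.0326)
step 4: ξ=(vx,vy,ωz)=(-0.1000, 0.2250, 0.8696), dt=2.0 → body Δ=(-0.4155, 0.1208, 1.7391) → world pose (-0.1369, -0.0846, 2.7717)

(-0.1369, -0.0846, 2.7717)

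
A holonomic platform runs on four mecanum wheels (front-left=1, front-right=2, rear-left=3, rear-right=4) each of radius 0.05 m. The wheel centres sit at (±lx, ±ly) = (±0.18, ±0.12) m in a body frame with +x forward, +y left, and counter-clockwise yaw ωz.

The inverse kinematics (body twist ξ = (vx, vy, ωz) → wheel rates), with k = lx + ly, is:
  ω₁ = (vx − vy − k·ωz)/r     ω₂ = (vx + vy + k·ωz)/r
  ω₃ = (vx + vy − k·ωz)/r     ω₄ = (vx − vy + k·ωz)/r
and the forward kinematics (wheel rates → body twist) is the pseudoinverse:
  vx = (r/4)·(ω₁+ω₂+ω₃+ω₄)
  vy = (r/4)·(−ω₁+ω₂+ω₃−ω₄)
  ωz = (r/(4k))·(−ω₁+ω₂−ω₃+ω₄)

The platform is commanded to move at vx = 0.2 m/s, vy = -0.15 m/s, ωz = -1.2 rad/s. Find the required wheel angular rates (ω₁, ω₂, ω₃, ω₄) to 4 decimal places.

k = lx + ly = 0.18 + 0.12 = 0.3000;  k·ωz = 0.3000·-1.2 = -0.3600
ω₁ (FL) = (vx − vy − k·ωz)/r = 0.7100/0.05 = 14.2000
ω₂ (FR) = (vx + vy + k·ωz)/r = -0.3100/0.05 = -6.2000
ω₃ (RL) = (vx + vy − k·ωz)/r = 0.4100/0.05 = 8.2000
ω₄ (RR) = (vx − vy + k·ωz)/r = -0.0100/0.05 = -0.2000

(14.2000, -6.2000, 8.2000, -0.2000)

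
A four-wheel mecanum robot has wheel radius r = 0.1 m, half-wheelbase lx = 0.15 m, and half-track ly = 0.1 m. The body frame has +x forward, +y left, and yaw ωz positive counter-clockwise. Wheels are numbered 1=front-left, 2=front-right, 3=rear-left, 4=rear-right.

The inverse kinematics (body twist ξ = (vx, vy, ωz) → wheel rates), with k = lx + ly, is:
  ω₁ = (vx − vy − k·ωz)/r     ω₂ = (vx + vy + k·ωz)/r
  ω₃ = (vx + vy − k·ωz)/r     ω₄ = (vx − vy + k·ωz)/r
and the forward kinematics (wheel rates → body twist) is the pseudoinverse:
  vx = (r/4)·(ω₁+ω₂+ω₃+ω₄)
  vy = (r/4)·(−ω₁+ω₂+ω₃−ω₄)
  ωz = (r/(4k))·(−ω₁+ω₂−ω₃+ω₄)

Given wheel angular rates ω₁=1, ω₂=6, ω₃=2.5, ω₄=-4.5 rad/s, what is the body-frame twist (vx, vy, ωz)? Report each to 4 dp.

(0.1250, 0.3000, -0.2000)

k = lx + ly = 0.15 + 0.1 = 0.2500
ω₁+ω₂+ω₃+ω₄ = 5.0000  →  vx = (0.1/4)·5.0000 = 0.1250
−ω₁+ω₂+ω₃−ω₄ = 12.0000  →  vy = (0.1/4)·12.0000 = 0.3000
−ω₁+ω₂−ω₃+ω₄ = -2.0000  →  ωz = (0.1/1.0000)·-2.0000 = -0.2000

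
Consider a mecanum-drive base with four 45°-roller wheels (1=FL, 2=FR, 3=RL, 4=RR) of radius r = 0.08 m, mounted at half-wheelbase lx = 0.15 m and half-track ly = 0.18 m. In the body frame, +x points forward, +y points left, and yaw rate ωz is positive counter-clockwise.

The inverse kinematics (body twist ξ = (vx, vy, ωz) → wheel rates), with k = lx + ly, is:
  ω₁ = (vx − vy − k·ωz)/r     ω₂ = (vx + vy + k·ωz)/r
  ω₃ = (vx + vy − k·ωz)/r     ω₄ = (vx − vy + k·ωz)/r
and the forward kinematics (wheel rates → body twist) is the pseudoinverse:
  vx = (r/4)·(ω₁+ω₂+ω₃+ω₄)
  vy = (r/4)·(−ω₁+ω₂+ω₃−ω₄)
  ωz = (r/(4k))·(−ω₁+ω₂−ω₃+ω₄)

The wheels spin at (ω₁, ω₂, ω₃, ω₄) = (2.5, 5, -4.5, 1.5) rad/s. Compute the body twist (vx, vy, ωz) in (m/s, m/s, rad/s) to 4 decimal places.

(0.0900, -0.0700, 0.5152)

k = lx + ly = 0.15 + 0.18 = 0.3300
ω₁+ω₂+ω₃+ω₄ = 4.5000  →  vx = (0.08/4)·4.5000 = 0.0900
−ω₁+ω₂+ω₃−ω₄ = -3.5000  →  vy = (0.08/4)·-3.5000 = -0.0700
−ω₁+ω₂−ω₃+ω₄ = 8.5000  →  ωz = (0.08/1.3200)·8.5000 = 0.5152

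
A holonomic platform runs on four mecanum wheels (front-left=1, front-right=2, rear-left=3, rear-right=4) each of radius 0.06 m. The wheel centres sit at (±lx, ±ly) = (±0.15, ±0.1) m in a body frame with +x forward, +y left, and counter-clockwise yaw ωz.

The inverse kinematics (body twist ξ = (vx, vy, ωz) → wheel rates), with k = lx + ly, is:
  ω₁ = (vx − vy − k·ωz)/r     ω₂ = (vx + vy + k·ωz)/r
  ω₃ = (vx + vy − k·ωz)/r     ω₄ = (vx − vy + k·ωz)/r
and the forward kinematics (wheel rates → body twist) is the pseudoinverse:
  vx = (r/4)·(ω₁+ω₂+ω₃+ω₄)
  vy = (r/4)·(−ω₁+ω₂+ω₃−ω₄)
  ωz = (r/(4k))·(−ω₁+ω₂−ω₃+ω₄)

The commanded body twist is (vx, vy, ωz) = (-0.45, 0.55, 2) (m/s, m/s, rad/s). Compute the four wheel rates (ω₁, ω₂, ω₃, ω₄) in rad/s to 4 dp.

k = lx + ly = 0.15 + 0.1 = 0.2500;  k·ωz = 0.2500·2 = 0.5000
ω₁ (FL) = (vx − vy − k·ωz)/r = -1.5000/0.06 = -25.0000
ω₂ (FR) = (vx + vy + k·ωz)/r = 0.6000/0.06 = 10.0000
ω₃ (RL) = (vx + vy − k·ωz)/r = -0.4000/0.06 = -6.6667
ω₄ (RR) = (vx − vy + k·ωz)/r = -0.5000/0.06 = -8.3333

(-25.0000, 10.0000, -6.6667, -8.3333)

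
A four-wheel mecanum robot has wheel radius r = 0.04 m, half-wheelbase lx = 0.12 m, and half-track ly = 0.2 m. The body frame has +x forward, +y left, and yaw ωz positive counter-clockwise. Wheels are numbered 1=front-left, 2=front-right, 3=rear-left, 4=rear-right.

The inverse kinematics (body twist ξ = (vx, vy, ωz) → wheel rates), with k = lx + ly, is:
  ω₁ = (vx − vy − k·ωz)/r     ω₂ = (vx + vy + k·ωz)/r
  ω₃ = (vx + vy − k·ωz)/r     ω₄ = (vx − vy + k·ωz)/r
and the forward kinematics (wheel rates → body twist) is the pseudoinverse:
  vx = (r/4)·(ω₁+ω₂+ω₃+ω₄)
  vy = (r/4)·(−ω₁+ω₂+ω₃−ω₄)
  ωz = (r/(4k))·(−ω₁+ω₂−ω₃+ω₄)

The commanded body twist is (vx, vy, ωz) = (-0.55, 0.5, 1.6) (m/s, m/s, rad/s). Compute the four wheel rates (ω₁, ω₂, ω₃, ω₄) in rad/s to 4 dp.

(-39.0500, 11.5500, -14.0500, -13.4500)

k = lx + ly = 0.12 + 0.2 = 0.3200;  k·ωz = 0.3200·1.6 = 0.5120
ω₁ (FL) = (vx − vy − k·ωz)/r = -1.5620/0.04 = -39.0500
ω₂ (FR) = (vx + vy + k·ωz)/r = 0.4620/0.04 = 11.5500
ω₃ (RL) = (vx + vy − k·ωz)/r = -0.5620/0.04 = -14.0500
ω₄ (RR) = (vx − vy + k·ωz)/r = -0.5380/0.04 = -13.4500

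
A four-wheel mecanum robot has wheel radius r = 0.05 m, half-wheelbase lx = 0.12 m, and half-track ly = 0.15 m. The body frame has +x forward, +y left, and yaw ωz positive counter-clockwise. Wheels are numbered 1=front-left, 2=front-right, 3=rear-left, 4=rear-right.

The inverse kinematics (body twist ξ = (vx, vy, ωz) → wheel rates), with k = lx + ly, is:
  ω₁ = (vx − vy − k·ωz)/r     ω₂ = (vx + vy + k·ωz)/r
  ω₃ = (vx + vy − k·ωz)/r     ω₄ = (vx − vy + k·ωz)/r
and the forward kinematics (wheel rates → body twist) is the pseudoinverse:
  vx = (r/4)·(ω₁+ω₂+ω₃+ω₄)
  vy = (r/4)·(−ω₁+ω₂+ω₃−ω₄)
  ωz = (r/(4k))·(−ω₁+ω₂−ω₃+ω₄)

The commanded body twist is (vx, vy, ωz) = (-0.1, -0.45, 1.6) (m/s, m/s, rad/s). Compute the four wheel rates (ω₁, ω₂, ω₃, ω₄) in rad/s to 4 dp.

k = lx + ly = 0.12 + 0.15 = 0.2700;  k·ωz = 0.2700·1.6 = 0.4320
ω₁ (FL) = (vx − vy − k·ωz)/r = -0.0820/0.05 = -1.6400
ω₂ (FR) = (vx + vy + k·ωz)/r = -0.1180/0.05 = -2.3600
ω₃ (RL) = (vx + vy − k·ωz)/r = -0.9820/0.05 = -19.6400
ω₄ (RR) = (vx − vy + k·ωz)/r = 0.7820/0.05 = 15.6400

(-1.6400, -2.3600, -19.6400, 15.6400)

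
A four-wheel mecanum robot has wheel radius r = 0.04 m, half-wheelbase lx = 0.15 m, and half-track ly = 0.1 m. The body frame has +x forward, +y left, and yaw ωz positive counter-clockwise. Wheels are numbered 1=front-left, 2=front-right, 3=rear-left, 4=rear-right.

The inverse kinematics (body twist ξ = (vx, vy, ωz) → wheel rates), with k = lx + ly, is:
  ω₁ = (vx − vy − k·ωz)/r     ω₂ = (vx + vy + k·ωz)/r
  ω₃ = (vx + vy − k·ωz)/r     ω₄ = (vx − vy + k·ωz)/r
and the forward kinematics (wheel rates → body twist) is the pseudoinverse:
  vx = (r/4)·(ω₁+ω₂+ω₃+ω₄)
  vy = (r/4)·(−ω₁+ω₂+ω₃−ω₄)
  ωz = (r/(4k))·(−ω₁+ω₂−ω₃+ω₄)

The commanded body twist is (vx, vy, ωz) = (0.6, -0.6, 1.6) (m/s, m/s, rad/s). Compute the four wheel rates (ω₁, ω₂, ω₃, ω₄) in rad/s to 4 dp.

k = lx + ly = 0.15 + 0.1 = 0.2500;  k·ωz = 0.2500·1.6 = 0.4000
ω₁ (FL) = (vx − vy − k·ωz)/r = 0.8000/0.04 = 20.0000
ω₂ (FR) = (vx + vy + k·ωz)/r = 0.4000/0.04 = 10.0000
ω₃ (RL) = (vx + vy − k·ωz)/r = -0.4000/0.04 = -10.0000
ω₄ (RR) = (vx − vy + k·ωz)/r = 1.6000/0.04 = 40.0000

(20.0000, 10.0000, -10.0000, 40.0000)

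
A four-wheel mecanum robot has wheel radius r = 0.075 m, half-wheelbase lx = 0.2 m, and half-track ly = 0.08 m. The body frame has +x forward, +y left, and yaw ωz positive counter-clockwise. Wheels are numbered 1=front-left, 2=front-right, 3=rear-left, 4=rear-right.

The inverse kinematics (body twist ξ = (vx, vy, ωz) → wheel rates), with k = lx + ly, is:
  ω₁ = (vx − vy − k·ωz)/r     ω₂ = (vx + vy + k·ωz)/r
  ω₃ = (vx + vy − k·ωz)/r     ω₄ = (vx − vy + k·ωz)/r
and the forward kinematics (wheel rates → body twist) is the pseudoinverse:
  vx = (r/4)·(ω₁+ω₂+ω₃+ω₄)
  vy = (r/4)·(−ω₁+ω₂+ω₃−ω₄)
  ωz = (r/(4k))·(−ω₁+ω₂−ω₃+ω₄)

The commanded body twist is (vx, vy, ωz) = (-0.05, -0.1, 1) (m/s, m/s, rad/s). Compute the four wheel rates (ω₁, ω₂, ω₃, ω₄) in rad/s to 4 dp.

(-3.0667, 1.7333, -5.7333, 4.4000)

k = lx + ly = 0.2 + 0.08 = 0.2800;  k·ωz = 0.2800·1 = 0.2800
ω₁ (FL) = (vx − vy − k·ωz)/r = -0.2300/0.075 = -3.0667
ω₂ (FR) = (vx + vy + k·ωz)/r = 0.1300/0.075 = 1.7333
ω₃ (RL) = (vx + vy − k·ωz)/r = -0.4300/0.075 = -5.7333
ω₄ (RR) = (vx − vy + k·ωz)/r = 0.3300/0.075 = 4.4000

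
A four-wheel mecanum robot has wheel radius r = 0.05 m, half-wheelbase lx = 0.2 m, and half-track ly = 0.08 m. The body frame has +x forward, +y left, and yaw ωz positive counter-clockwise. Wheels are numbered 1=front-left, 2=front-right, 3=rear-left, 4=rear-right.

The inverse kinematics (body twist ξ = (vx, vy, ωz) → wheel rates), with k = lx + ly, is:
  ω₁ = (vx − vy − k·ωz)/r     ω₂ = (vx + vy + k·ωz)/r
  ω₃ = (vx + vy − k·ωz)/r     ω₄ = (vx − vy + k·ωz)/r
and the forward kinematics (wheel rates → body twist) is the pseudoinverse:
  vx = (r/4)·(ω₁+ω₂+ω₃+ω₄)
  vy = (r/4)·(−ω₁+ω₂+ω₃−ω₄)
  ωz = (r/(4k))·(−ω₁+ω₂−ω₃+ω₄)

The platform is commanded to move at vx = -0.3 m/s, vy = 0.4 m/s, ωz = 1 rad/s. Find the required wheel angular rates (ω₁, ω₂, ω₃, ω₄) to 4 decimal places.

k = lx + ly = 0.2 + 0.08 = 0.2800;  k·ωz = 0.2800·1 = 0.2800
ω₁ (FL) = (vx − vy − k·ωz)/r = -0.9800/0.05 = -19.6000
ω₂ (FR) = (vx + vy + k·ωz)/r = 0.3800/0.05 = 7.6000
ω₃ (RL) = (vx + vy − k·ωz)/r = -0.1800/0.05 = -3.6000
ω₄ (RR) = (vx − vy + k·ωz)/r = -0.4200/0.05 = -8.4000

(-19.6000, 7.6000, -3.6000, -8.4000)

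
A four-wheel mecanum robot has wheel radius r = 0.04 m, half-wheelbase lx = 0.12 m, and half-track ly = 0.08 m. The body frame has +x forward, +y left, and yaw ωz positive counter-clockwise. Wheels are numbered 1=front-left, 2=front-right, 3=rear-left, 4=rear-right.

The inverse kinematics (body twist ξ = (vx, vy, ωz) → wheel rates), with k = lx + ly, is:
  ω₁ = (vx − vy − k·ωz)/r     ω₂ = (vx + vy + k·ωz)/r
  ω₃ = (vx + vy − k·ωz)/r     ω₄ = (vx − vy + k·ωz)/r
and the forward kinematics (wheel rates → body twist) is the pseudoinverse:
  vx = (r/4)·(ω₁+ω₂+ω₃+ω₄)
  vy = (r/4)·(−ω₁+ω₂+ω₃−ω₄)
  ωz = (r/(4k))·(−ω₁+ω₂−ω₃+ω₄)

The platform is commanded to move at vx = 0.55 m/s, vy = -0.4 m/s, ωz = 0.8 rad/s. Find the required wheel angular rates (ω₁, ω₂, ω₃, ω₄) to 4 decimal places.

(19.7500, 7.7500, -0.2500, 27.7500)

k = lx + ly = 0.12 + 0.08 = 0.2000;  k·ωz = 0.2000·0.8 = 0.1600
ω₁ (FL) = (vx − vy − k·ωz)/r = 0.7900/0.04 = 19.7500
ω₂ (FR) = (vx + vy + k·ωz)/r = 0.3100/0.04 = 7.7500
ω₃ (RL) = (vx + vy − k·ωz)/r = -0.0100/0.04 = -0.2500
ω₄ (RR) = (vx − vy + k·ωz)/r = 1.1100/0.04 = 27.7500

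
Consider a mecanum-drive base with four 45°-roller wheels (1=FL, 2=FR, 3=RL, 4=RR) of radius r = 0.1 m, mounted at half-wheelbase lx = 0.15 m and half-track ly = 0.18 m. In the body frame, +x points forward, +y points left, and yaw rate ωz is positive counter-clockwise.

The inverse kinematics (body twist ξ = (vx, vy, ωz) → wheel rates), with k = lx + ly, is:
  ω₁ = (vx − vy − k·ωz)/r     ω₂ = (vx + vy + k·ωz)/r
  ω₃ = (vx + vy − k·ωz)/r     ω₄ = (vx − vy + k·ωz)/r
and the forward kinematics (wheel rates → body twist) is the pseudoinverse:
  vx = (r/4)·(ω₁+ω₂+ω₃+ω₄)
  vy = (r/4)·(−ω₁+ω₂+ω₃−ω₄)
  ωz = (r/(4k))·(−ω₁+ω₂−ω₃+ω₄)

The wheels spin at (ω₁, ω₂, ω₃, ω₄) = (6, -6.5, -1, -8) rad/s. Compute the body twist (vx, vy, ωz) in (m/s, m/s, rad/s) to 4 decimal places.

(-0.2375, -0.1375, -1.4773)

k = lx + ly = 0.15 + 0.18 = 0.3300
ω₁+ω₂+ω₃+ω₄ = -9.5000  →  vx = (0.1/4)·-9.5000 = -0.2375
−ω₁+ω₂+ω₃−ω₄ = -5.5000  →  vy = (0.1/4)·-5.5000 = -0.1375
−ω₁+ω₂−ω₃+ω₄ = -19.5000  →  ωz = (0.1/1.3200)·-19.5000 = -1.4773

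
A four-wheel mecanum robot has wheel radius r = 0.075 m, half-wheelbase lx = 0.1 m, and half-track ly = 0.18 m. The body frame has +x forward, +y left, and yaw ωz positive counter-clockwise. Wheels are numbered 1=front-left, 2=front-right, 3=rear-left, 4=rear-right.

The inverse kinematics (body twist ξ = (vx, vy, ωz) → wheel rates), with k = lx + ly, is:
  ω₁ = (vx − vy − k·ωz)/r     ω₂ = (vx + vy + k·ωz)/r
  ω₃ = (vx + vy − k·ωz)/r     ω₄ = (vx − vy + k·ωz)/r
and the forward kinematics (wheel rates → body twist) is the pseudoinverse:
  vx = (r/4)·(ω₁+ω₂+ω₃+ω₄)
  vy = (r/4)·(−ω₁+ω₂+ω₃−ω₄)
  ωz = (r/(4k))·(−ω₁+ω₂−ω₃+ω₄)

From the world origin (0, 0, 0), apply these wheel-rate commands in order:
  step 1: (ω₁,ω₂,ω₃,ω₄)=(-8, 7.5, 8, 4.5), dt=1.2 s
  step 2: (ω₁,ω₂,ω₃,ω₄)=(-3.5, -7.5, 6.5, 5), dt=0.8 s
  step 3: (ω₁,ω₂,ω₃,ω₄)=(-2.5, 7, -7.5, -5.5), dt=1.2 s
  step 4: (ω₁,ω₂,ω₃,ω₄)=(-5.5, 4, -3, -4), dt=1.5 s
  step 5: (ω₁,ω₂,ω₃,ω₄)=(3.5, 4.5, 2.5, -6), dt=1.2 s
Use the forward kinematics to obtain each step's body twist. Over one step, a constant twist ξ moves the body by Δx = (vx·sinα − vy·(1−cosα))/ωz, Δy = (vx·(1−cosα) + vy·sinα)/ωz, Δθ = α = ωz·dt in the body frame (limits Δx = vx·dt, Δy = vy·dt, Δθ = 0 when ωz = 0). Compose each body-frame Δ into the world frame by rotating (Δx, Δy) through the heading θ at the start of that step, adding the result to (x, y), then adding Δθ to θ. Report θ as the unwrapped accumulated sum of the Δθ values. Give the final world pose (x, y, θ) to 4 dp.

(-0.5420, 0.0025, 1.8449)

step 1: ξ=(vx,vy,ωz)=(0.2250, 0.3563, 0.8036), dt=1.2 → body Δ=(0.0394, 0.4847, 0.9643) → world pose (0.0394, 0.4847, 0.9643)
step 2: ξ=(vx,vy,ωz)=(0.0094, -0.0469, -0.3683), dt=0.8 → body Δ=(0.0019, -0.0381, -0.2946) → world pose (0.0718, 0.4645, 0.6696)
step 3: ξ=(vx,vy,ωz)=(-0.1594, 0.1406, 0.7701), dt=1.2 → body Δ=(-0.2377, 0.0635, 0.9241) → world pose (-0.1540, 0.3667, 1.5937)
step 4: ξ=(vx,vy,ωz)=(-0.1594, 0.1969, 0.5692), dt=1.5 → body Δ=(-0.3297, 0.1647, 0.8538) → world pose (-0.3111, 0.0334, 2.4475)
step 5: ξ=(vx,vy,ωz)=(0.0844, 0.1781, -0.5022), dt=1.2 → body Δ=(0.1577, 0.1714, -0.6027) → world pose (-0.5420, 0.0025, 1.8449)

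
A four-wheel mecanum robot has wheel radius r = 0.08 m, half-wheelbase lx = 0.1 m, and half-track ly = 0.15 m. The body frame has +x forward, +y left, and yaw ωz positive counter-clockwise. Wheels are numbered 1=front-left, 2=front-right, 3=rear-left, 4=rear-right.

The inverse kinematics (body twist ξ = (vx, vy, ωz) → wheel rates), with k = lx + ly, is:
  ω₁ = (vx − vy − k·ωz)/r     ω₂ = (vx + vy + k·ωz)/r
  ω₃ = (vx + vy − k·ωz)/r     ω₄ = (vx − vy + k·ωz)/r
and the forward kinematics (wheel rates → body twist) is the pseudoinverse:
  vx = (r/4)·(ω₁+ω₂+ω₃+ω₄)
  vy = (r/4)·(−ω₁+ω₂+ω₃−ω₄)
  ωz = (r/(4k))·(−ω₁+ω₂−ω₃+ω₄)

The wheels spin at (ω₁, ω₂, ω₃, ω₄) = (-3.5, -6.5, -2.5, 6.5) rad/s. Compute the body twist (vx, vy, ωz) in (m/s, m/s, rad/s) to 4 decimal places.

(-0.1200, -0.2400, 0.4800)

k = lx + ly = 0.1 + 0.15 = 0.2500
ω₁+ω₂+ω₃+ω₄ = -6.0000  →  vx = (0.08/4)·-6.0000 = -0.1200
−ω₁+ω₂+ω₃−ω₄ = -12.0000  →  vy = (0.08/4)·-12.0000 = -0.2400
−ω₁+ω₂−ω₃+ω₄ = 6.0000  →  ωz = (0.08/1.0000)·6.0000 = 0.4800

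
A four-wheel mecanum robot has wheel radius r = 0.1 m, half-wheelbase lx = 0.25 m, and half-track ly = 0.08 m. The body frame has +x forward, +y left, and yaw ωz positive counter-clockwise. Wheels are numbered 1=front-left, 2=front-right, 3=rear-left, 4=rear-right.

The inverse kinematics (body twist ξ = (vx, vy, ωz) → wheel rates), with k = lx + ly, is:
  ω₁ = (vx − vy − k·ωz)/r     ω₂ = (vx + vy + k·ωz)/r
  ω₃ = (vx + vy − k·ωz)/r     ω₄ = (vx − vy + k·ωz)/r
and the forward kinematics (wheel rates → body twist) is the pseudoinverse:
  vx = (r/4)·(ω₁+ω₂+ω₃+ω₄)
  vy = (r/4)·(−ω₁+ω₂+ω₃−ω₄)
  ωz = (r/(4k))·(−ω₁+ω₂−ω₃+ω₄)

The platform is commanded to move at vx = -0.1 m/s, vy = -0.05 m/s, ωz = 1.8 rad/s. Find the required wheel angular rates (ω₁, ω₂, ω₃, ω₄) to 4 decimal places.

(-6.4400, 4.4400, -7.4400, 5.4400)

k = lx + ly = 0.25 + 0.08 = 0.3300;  k·ωz = 0.3300·1.8 = 0.5940
ω₁ (FL) = (vx − vy − k·ωz)/r = -0.6440/0.1 = -6.4400
ω₂ (FR) = (vx + vy + k·ωz)/r = 0.4440/0.1 = 4.4400
ω₃ (RL) = (vx + vy − k·ωz)/r = -0.7440/0.1 = -7.4400
ω₄ (RR) = (vx − vy + k·ωz)/r = 0.5440/0.1 = 5.4400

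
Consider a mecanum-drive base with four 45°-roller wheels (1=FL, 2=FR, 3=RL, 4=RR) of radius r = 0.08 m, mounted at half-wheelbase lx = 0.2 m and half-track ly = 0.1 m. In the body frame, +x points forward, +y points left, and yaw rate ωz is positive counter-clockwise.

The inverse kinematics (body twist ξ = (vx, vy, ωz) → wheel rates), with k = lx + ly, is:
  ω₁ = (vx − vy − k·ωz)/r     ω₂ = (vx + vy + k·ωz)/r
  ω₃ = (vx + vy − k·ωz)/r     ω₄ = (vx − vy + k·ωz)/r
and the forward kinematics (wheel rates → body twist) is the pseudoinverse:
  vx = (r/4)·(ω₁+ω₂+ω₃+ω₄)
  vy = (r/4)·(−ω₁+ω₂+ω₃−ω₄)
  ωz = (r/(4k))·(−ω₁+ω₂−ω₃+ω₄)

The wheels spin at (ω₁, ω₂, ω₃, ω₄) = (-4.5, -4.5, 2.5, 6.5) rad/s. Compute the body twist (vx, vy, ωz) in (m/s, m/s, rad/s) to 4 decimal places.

k = lx + ly = 0.2 + 0.1 = 0.3000
ω₁+ω₂+ω₃+ω₄ = 0.0000  →  vx = (0.08/4)·0.0000 = 0.0000
−ω₁+ω₂+ω₃−ω₄ = -4.0000  →  vy = (0.08/4)·-4.0000 = -0.0800
−ω₁+ω₂−ω₃+ω₄ = 4.0000  →  ωz = (0.08/1.2000)·4.0000 = 0.2667

(0.0000, -0.0800, 0.2667)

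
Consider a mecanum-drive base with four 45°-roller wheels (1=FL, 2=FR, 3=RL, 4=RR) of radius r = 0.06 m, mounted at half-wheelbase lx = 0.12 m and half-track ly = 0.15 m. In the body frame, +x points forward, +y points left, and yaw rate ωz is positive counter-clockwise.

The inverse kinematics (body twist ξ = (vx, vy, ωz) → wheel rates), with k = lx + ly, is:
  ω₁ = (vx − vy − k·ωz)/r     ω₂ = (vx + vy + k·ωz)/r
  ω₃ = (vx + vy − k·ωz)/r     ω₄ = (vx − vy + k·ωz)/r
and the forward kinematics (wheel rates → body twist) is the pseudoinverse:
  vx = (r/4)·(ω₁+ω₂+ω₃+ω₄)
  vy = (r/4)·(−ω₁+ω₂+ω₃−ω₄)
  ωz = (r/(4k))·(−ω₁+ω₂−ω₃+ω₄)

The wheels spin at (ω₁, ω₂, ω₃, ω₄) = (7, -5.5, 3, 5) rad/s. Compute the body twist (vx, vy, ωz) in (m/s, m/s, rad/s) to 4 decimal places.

(0.1425, -0.2175, -0.5833)

k = lx + ly = 0.12 + 0.15 = 0.2700
ω₁+ω₂+ω₃+ω₄ = 9.5000  →  vx = (0.06/4)·9.5000 = 0.1425
−ω₁+ω₂+ω₃−ω₄ = -14.5000  →  vy = (0.06/4)·-14.5000 = -0.2175
−ω₁+ω₂−ω₃+ω₄ = -10.5000  →  ωz = (0.06/1.0800)·-10.5000 = -0.5833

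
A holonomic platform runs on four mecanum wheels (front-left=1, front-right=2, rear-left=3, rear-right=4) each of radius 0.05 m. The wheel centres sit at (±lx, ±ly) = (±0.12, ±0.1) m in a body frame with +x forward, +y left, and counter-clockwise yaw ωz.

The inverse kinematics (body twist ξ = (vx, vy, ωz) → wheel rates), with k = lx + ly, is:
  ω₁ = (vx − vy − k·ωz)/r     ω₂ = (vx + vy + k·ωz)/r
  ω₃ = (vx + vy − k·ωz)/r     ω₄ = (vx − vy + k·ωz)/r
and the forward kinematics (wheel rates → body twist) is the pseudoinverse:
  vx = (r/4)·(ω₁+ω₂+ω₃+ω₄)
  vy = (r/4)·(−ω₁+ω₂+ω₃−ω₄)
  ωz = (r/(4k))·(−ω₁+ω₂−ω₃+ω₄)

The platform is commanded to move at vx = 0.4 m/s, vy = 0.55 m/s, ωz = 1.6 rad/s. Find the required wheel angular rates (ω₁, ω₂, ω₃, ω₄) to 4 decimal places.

(-10.0400, 26.0400, 11.9600, 4.0400)

k = lx + ly = 0.12 + 0.1 = 0.2200;  k·ωz = 0.2200·1.6 = 0.3520
ω₁ (FL) = (vx − vy − k·ωz)/r = -0.5020/0.05 = -10.0400
ω₂ (FR) = (vx + vy + k·ωz)/r = 1.3020/0.05 = 26.0400
ω₃ (RL) = (vx + vy − k·ωz)/r = 0.5980/0.05 = 11.9600
ω₄ (RR) = (vx − vy + k·ωz)/r = 0.2020/0.05 = 4.0400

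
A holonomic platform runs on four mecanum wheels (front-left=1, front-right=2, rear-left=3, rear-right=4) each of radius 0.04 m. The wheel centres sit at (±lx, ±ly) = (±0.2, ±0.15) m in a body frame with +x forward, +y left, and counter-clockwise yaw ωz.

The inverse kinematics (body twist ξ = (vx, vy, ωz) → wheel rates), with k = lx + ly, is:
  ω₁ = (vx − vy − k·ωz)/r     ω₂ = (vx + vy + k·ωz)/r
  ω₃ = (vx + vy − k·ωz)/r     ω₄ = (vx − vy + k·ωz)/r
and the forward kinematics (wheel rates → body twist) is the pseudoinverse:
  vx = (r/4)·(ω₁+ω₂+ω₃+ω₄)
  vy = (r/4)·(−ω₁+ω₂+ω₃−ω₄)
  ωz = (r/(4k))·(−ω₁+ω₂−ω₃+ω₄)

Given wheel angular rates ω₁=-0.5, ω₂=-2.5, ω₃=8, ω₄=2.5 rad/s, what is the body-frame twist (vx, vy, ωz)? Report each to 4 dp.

k = lx + ly = 0.2 + 0.15 = 0.3500
ω₁+ω₂+ω₃+ω₄ = 7.5000  →  vx = (0.04/4)·7.5000 = 0.0750
−ω₁+ω₂+ω₃−ω₄ = 3.5000  →  vy = (0.04/4)·3.5000 = 0.0350
−ω₁+ω₂−ω₃+ω₄ = -7.5000  →  ωz = (0.04/1.4000)·-7.5000 = -0.2143

(0.0750, 0.0350, -0.2143)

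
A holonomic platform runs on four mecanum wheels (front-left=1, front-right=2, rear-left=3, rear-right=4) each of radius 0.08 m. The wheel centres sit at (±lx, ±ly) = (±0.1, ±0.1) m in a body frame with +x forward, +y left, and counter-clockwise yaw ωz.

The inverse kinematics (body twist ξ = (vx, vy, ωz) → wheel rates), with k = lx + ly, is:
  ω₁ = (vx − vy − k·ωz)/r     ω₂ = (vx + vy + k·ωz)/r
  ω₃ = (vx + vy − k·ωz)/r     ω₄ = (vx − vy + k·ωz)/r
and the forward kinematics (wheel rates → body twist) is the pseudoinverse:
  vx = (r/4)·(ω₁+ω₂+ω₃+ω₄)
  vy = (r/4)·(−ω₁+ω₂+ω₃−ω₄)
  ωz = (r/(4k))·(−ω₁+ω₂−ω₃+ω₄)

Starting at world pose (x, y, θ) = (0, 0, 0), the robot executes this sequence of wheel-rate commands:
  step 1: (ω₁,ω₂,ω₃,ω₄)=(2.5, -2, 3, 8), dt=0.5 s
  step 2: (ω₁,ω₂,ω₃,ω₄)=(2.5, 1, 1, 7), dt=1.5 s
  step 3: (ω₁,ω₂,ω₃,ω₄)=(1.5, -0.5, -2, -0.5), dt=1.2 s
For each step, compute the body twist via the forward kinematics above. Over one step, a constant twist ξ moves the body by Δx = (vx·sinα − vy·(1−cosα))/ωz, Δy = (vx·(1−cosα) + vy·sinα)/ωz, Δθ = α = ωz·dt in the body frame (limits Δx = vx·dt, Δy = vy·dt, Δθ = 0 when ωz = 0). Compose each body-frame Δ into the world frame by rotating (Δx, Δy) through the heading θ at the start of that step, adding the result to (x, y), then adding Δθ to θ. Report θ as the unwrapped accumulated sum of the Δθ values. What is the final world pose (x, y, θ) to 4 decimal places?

step 1: ξ=(vx,vy,ωz)=(0.2300, -0.1900, 0.0500), dt=0.5 → body Δ=(0.1162, -0.0936, 0.0250) → world pose (0.1162, -0.0936, 0.0250)
step 2: ξ=(vx,vy,ωz)=(0.2300, -0.1500, 0.4500), dt=1.5 → body Δ=(0.3925, -0.0962, 0.6750) → world pose (0.5109, -0.1799, 0.7000)
step 3: ξ=(vx,vy,ωz)=(-0.0300, -0.0700, -0.0500), dt=1.2 → body Δ=(-0.0385, -0.0829, -0.0600) → world pose (0.5349, -0.2681, 0.6400)

(0.5349, -0.2681, 0.6400)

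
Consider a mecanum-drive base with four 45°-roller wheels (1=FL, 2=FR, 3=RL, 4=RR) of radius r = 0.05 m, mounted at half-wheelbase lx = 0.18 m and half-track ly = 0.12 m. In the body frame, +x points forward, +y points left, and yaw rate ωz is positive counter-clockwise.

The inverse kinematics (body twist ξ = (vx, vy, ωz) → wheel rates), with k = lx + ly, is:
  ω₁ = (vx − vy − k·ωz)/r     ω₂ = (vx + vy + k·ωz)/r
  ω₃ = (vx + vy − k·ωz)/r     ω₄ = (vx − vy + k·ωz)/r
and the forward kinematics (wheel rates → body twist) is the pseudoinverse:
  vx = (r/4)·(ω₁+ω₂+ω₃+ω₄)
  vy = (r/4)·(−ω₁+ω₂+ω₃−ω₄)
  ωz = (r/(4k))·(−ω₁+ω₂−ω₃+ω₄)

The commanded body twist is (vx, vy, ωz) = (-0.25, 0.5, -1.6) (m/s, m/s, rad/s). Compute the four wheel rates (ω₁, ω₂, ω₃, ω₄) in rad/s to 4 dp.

(-5.4000, -4.6000, 14.6000, -24.6000)

k = lx + ly = 0.18 + 0.12 = 0.3000;  k·ωz = 0.3000·-1.6 = -0.4800
ω₁ (FL) = (vx − vy − k·ωz)/r = -0.2700/0.05 = -5.4000
ω₂ (FR) = (vx + vy + k·ωz)/r = -0.2300/0.05 = -4.6000
ω₃ (RL) = (vx + vy − k·ωz)/r = 0.7300/0.05 = 14.6000
ω₄ (RR) = (vx − vy + k·ωz)/r = -1.2300/0.05 = -24.6000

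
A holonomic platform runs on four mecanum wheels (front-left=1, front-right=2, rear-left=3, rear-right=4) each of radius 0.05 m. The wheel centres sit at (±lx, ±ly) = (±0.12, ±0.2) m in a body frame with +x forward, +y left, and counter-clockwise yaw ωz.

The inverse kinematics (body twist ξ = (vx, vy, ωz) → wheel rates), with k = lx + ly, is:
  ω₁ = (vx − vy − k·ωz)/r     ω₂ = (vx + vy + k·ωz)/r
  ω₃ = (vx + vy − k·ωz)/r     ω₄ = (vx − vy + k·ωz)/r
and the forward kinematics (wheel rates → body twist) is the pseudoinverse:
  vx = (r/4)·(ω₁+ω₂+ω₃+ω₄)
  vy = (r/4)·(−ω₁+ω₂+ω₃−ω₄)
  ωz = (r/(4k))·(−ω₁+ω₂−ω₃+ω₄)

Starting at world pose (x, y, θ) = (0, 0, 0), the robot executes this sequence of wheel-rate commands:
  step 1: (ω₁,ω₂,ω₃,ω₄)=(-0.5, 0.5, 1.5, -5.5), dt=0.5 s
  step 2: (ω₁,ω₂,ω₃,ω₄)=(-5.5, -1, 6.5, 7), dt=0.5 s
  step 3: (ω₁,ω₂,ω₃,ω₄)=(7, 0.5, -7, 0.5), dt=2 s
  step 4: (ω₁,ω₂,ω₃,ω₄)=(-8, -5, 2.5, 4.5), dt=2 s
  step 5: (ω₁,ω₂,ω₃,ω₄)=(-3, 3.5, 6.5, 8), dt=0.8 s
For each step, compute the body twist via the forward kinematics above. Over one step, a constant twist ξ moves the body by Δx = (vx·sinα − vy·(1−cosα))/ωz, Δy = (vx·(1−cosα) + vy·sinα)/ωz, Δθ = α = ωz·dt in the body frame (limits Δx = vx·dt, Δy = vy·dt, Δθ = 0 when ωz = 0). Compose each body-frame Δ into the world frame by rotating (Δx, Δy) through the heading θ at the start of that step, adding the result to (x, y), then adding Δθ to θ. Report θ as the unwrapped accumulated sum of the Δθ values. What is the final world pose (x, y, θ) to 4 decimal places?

step 1: ξ=(vx,vy,ωz)=(-0.0500, 0.1000, -0.2344), dt=0.5 → body Δ=(-0.0220, 0.0513, -0.1172) → world pose (-0.0220, 0.0513, -0.1172)
step 2: ξ=(vx,vy,ωz)=(0.0875, 0.0500, 0.1953), dt=0.5 → body Δ=(0.0425, 0.0271, 0.0977) → world pose (0.0233, 0.0733, -0.0195)
step 3: ξ=(vx,vy,ωz)=(0.0125, -0.1750, 0.0391), dt=2.0 → body Δ=(0.0386, -0.3487, 0.0781) → world pose (0.0551, -0.2761, 0.0586)
step 4: ξ=(vx,vy,ωz)=(-0.0750, 0.0125, 0.1953), dt=2.0 → body Δ=(-0.1510, -0.0046, 0.3906) → world pose (-0.0954, -0.2895, 0.4492)
step 5: ξ=(vx,vy,ωz)=(0.1875, 0.0625, 0.3125), dt=0.8 → body Δ=(0.1422, 0.0681, 0.2500) → world pose (0.0032, -0.1663, 0.6992)

(0.0032, -0.1663, 0.6992)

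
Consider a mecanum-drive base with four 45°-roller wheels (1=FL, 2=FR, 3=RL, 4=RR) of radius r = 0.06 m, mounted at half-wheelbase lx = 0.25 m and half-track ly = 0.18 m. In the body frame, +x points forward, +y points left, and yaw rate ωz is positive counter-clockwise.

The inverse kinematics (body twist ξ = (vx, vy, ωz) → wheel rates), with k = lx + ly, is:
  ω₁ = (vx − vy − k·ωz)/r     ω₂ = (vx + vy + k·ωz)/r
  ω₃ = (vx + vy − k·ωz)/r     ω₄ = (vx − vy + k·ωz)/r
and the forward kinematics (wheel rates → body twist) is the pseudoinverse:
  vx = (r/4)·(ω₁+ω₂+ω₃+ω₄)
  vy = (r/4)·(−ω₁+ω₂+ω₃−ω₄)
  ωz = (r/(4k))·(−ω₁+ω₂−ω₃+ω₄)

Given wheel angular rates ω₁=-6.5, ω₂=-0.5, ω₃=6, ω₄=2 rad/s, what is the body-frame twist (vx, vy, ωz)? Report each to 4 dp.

(0.0150, 0.1500, 0.0698)

k = lx + ly = 0.25 + 0.18 = 0.4300
ω₁+ω₂+ω₃+ω₄ = 1.0000  →  vx = (0.06/4)·1.0000 = 0.0150
−ω₁+ω₂+ω₃−ω₄ = 10.0000  →  vy = (0.06/4)·10.0000 = 0.1500
−ω₁+ω₂−ω₃+ω₄ = 2.0000  →  ωz = (0.06/1.7200)·2.0000 = 0.0698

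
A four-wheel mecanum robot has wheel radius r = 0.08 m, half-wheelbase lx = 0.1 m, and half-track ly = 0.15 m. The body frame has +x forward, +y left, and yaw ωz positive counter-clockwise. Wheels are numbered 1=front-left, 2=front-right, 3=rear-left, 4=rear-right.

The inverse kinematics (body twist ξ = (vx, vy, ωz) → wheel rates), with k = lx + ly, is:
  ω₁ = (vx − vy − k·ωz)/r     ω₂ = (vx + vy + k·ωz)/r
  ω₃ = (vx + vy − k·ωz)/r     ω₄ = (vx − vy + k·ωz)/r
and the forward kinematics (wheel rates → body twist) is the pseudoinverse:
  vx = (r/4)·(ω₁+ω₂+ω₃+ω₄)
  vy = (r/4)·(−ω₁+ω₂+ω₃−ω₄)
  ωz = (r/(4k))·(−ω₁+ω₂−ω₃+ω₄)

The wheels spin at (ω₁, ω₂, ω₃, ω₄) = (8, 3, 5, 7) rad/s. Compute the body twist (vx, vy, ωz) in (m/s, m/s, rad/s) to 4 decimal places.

(0.4600, -0.1400, -0.2400)

k = lx + ly = 0.1 + 0.15 = 0.2500
ω₁+ω₂+ω₃+ω₄ = 23.0000  →  vx = (0.08/4)·23.0000 = 0.4600
−ω₁+ω₂+ω₃−ω₄ = -7.0000  →  vy = (0.08/4)·-7.0000 = -0.1400
−ω₁+ω₂−ω₃+ω₄ = -3.0000  →  ωz = (0.08/1.0000)·-3.0000 = -0.2400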